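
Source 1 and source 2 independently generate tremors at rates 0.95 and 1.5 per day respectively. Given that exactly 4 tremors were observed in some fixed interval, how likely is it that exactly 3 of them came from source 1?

Given the total, each event is independently from source 1 with probability p = λ_1/(λ_1+λ_2) = 0.95/2.45 ≈ 0.3878.
So K ~ Binomial(4, 0.95/2.45): P(K = 3) = C(4,3) · (0.95/2.45)^3 · (1.5/2.45)^1 ≈ 0.1428.

0.1428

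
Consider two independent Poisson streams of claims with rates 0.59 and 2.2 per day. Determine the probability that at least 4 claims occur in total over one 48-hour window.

0.8072

Independent Poisson processes superpose: combined rate λ = 0.59 + 2.2 = 2.79 per day.
Over the interval, μ = 2.79 × 2 = 5.58 (a 48-hour window = 2 days).
P(N ≥ 4) = 1 − P(N ≤ 3) ≈ 0.8072.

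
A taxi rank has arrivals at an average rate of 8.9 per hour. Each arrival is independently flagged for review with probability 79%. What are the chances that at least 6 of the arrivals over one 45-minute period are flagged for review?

Thinning: the arrivals that are flagged for review themselves form a Poisson process with rate 0.79 × 8.9 = 7.031 per hour.
Over the interval, μ = 7.031 × 0.75 = 5.27325 (a 45-minute period = 0.75 hours).
P(N ≥ 6) = 1 − P(N ≤ 5) ≈ 0.4319.

0.4319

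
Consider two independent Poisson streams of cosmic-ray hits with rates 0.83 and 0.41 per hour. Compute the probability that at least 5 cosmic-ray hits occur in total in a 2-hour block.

0.1062

Independent Poisson processes superpose: combined rate λ = 0.83 + 0.41 = 1.24 per hour.
Over the interval, μ = 1.24 × 2 = 2.48 (a 2-hour block = 2 hours).
P(N ≥ 5) = 1 − P(N ≤ 4) ≈ 0.1062.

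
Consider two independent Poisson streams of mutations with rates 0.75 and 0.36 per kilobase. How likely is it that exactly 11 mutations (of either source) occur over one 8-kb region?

0.0944

Independent Poisson processes superpose: combined rate λ = 0.75 + 0.36 = 1.11 per kilobase.
Over the interval, μ = 1.11 × 8 = 8.88 (an 8-kb region = 8 kilobases).
P(N = 11) = e^(−8.88) · 8.88^11/11! ≈ 0.0944.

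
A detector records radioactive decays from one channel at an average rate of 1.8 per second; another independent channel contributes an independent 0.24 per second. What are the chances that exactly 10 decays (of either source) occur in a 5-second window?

0.1249

Independent Poisson processes superpose: combined rate λ = 1.8 + 0.24 = 2.04 per second.
Over the interval, μ = 2.04 × 5 = 10.2 (a 5-second window = 5 seconds).
P(N = 10) = e^(−10.2) · 10.2^10/10! ≈ 0.1249.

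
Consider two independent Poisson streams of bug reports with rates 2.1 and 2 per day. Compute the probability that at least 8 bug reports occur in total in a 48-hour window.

Independent Poisson processes superpose: combined rate λ = 2.1 + 2 = 4.1 per day.
Over the interval, μ = 4.1 × 2 = 8.2 (a 48-hour window = 2 days).
P(N ≥ 8) = 1 − P(N ≤ 7) ≈ 0.5746.

0.5746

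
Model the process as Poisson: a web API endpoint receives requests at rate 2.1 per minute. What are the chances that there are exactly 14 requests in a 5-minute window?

0.0625

Over the interval, μ = 2.1 × 5 = 10.5 (a 5-minute window = 5 minutes).
P(N = 14) = e^(−μ) μ^14/14! = e^(−10.5) · 10.5^14/87178291200 ≈ 0.0625.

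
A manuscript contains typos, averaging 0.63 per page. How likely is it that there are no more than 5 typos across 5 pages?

Over the interval, μ = 0.63 × 5 = 3.15 (5 pages).
P(N ≤ 5) = Σ_{j=0}^{5} e^(−μ) μ^j/j! ≈ 0.9002.

0.9002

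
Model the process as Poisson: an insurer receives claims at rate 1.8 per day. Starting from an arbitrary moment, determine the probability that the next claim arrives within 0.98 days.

Inter-arrival times are exponential with rate λ = 1.8 per day.
P(T ≤ 0.98) = 1 − e^(−λt) = 1 − e^(−1.8 × 0.98) = 1 − e^(−1.764) ≈ 0.8286.

0.8286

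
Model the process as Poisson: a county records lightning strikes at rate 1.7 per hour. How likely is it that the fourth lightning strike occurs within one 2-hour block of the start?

Over the interval, μ = 1.7 × 2 = 3.4 (a 2-hour block = 2 hours).
The fourth arrival falls in the interval iff at least 4 events occur there: P(S_4 ≤ t) = P(N ≥ 4) = 1 − P(N ≤ 3) ≈ 0.4416.

0.4416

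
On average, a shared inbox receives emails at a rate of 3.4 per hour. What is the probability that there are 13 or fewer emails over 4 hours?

0.5074

Over the interval, μ = 3.4 × 4 = 13.6 (4 hours).
P(N ≤ 13) = Σ_{j=0}^{13} e^(−μ) μ^j/j! ≈ 0.5074.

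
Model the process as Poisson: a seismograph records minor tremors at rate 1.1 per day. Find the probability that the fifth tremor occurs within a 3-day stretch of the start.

Over the interval, μ = 1.1 × 3 = 3.3 (a 3-day stretch = 3 days).
The fifth arrival falls in the interval iff at least 5 events occur there: P(S_5 ≤ t) = P(N ≥ 5) = 1 − P(N ≤ 4) ≈ 0.2374.

0.2374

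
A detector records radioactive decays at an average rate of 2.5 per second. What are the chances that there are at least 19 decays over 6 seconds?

Over the interval, μ = 2.5 × 6 = 15 (6 seconds).
P(N ≥ 19) = 1 − P(N ≤ 18) = 1 − Σ_{j=0}^{18} e^(−μ) μ^j/j! ≈ 0.1805.

0.1805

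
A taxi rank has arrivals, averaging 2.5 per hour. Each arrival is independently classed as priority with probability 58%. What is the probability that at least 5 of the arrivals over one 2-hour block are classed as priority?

0.1682

Thinning: the arrivals that are classed as priority themselves form a Poisson process with rate 0.58 × 2.5 = 1.45 per hour.
Over the interval, μ = 1.45 × 2 = 2.9 (a 2-hour block = 2 hours).
P(N ≥ 5) = 1 − P(N ≤ 4) ≈ 0.1682.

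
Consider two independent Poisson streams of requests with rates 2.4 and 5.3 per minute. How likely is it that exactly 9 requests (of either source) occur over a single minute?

Independent Poisson processes superpose: combined rate λ = 2.4 + 5.3 = 7.7 per minute.
So μ = 7.7.
P(N = 9) = e^(−7.7) · 7.7^9/9! ≈ 0.1187.

0.1187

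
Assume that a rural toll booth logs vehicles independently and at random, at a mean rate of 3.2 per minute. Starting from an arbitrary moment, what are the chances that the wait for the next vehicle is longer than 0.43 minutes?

0.2526

The wait for the next event is exponential with rate λ = 3.2 per minute.
P(T > 0.43) = e^(−λt) = e^(−3.2 × 0.43) = e^(−1.376) ≈ 0.2526.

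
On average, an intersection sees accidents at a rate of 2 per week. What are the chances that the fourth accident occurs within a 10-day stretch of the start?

0.3208

Over the interval, μ = 2 × 10/7 ≈ 2.85714 (a 10-day stretch = 10/7 weeks).
The fourth arrival falls in the interval iff at least 4 events occur there: P(S_4 ≤ t) = P(N ≥ 4) = 1 − P(N ≤ 3) ≈ 0.3208.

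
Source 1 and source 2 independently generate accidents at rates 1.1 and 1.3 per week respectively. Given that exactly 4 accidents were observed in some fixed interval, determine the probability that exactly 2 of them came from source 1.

Given the total, each event is independently from source 1 with probability p = λ_1/(λ_1+λ_2) = 1.1/2.4 ≈ 0.4583.
So K ~ Binomial(4, 1.1/2.4): P(K = 2) = C(4,2) · (1.1/2.4)^2 · (1.3/2.4)^2 ≈ 0.3698.

0.3698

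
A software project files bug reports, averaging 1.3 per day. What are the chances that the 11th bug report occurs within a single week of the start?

Over the interval, μ = 1.3 × 7 = 9.1 (a week = 7 days).
The 11th arrival falls in the interval iff at least 11 events occur there: P(S_11 ≤ t) = P(N ≥ 11) = 1 − P(N ≤ 10) ≈ 0.3059.

0.3059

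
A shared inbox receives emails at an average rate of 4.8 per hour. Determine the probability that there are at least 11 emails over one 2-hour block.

Over the interval, μ = 4.8 × 2 = 9.6 (a 2-hour block = 2 hours).
P(N ≥ 11) = 1 − P(N ≤ 10) = 1 − Σ_{j=0}^{10} e^(−μ) μ^j/j! ≈ 0.3671.

0.3671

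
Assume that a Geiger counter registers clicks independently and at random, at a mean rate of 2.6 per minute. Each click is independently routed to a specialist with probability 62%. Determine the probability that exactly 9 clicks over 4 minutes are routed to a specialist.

0.0841

Thinning: the clicks that are routed to a specialist themselves form a Poisson process with rate 0.62 × 2.6 = 1.612 per minute.
Over the interval, μ = 1.612 × 4 = 6.448 (4 minutes).
P(N = 9) = e^(−6.448) · 6.448^9/9! ≈ 0.0841.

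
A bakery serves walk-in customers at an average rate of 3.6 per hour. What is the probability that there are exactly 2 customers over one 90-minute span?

0.0659

Over the interval, μ = 3.6 × 1.5 = 5.4 (a 90-minute span = 1.5 hours).
P(N = 2) = e^(−μ) μ^2/2! = e^(−5.4) · 5.4^2/2 ≈ 0.0659.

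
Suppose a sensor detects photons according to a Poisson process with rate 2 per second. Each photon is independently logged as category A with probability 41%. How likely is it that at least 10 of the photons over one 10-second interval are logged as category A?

Thinning: the photons that are logged as category A themselves form a Poisson process with rate 0.41 × 2 = 0.82 per second.
Over the interval, μ = 0.82 × 10 = 8.2 (a 10-second interval = 10 seconds).
P(N ≥ 10) = 1 − P(N ≤ 9) ≈ 0.3085.

0.3085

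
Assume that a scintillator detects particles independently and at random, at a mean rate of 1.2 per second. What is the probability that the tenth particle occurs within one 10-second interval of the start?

Over the interval, μ = 1.2 × 10 = 12 (a 10-second interval = 10 seconds).
The tenth arrival falls in the interval iff at least 10 events occur there: P(S_10 ≤ t) = P(N ≥ 10) = 1 − P(N ≤ 9) ≈ 0.7576.

0.7576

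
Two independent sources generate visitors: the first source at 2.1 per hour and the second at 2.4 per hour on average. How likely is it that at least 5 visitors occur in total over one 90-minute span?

Independent Poisson processes superpose: combined rate λ = 2.1 + 2.4 = 4.5 per hour.
Over the interval, μ = 4.5 × 1.5 = 6.75 (a 90-minute span = 1.5 hours).
P(N ≥ 5) = 1 − P(N ≤ 4) ≈ 0.8030.

0.8030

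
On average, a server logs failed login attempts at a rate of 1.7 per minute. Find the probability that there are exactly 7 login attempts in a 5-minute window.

0.1294

Over the interval, μ = 1.7 × 5 = 8.5 (a 5-minute window = 5 minutes).
P(N = 7) = e^(−μ) μ^7/7! = e^(−8.5) · 8.5^7/5040 ≈ 0.1294.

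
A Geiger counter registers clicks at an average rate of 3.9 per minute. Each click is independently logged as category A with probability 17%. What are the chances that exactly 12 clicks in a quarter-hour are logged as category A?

0.0937

Thinning: the clicks that are logged as category A themselves form a Poisson process with rate 0.17 × 3.9 = 0.663 per minute.
Over the interval, μ = 0.663 × 15 = 9.945 (a quarter-hour = 15 minutes).
P(N = 12) = e^(−9.945) · 9.945^12/12! ≈ 0.0937.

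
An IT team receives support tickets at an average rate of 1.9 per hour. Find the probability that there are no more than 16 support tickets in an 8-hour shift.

0.6448

Over the interval, μ = 1.9 × 8 = 15.2 (an 8-hour shift = 8 hours).
P(N ≤ 16) = Σ_{j=0}^{16} e^(−μ) μ^j/j! ≈ 0.6448.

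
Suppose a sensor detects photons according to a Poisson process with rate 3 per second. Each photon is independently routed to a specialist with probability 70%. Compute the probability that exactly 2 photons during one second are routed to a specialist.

0.2700

Thinning: the photons that are routed to a specialist themselves form a Poisson process with rate 0.7 × 3 = 2.1 per second.
So μ = 2.1.
P(N = 2) = e^(−2.1) · 2.1^2/2! ≈ 0.2700.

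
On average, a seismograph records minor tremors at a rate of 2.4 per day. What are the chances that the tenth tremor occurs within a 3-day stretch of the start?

0.1904

Over the interval, μ = 2.4 × 3 = 7.2 (a 3-day stretch = 3 days).
The tenth arrival falls in the interval iff at least 10 events occur there: P(S_10 ≤ t) = P(N ≥ 10) = 1 − P(N ≤ 9) ≈ 0.1904.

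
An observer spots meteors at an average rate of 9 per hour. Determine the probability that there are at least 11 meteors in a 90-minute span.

Over the interval, μ = 9 × 1.5 = 13.5 (a 90-minute span = 1.5 hours).
P(N ≥ 11) = 1 − P(N ≤ 10) = 1 − Σ_{j=0}^{10} e^(−μ) μ^j/j! ≈ 0.7888.

0.7888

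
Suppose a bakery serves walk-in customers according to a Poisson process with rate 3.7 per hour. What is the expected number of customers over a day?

E[N] = λt = 3.7 × 24 = 88.8 (a day = 24 hours).

88.8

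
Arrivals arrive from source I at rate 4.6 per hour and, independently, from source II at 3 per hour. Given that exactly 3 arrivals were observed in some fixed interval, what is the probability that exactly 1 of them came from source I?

Given the total, each event is independently from source I with probability p = λ_I/(λ_I+λ_II) = 4.6/7.6 ≈ 0.6053.
So K ~ Binomial(3, 4.6/7.6): P(K = 1) = C(3,1) · (4.6/7.6)^1 · (3/7.6)^2 ≈ 0.2829.

0.2829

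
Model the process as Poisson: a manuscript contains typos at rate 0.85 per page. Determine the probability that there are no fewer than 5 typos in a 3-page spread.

0.1156

Over the interval, μ = 0.85 × 3 = 2.55 (a 3-page spread = 3 pages).
P(N ≥ 5) = 1 − P(N ≤ 4) = 1 − Σ_{j=0}^{4} e^(−μ) μ^j/j! ≈ 0.1156.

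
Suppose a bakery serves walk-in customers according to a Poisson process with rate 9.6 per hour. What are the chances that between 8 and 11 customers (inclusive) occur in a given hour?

0.4828

With mean μ = 9.6 per hour,
P(8 ≤ N ≤ 11) = Σ_{j=8}^{11} e^(−9.6) · 9.6^j/j! ≈ 0.4828.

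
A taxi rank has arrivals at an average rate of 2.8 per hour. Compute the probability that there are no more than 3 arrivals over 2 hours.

Over the interval, μ = 2.8 × 2 = 5.6 (2 hours).
P(N ≤ 3) = Σ_{j=0}^{3} e^(−μ) μ^j/j! ≈ 0.1906.

0.1906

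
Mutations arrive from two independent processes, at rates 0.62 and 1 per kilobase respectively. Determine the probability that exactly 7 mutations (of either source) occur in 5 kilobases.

0.1378

Independent Poisson processes superpose: combined rate λ = 0.62 + 1 = 1.62 per kilobase.
Over the interval, μ = 1.62 × 5 = 8.1 (5 kilobases).
P(N = 7) = e^(−8.1) · 8.1^7/7! ≈ 0.1378.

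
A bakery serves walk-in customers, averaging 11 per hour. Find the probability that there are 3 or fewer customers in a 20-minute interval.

Over the interval, μ = 11 × 1/3 ≈ 3.66667 (a 20-minute interval = 1/3 hours).
P(N ≤ 3) = Σ_{j=0}^{3} e^(−μ) μ^j/j! ≈ 0.5011.

0.5011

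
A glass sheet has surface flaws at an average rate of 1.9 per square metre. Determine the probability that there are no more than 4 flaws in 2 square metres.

0.6678

Over the interval, μ = 1.9 × 2 = 3.8 (2 square metres).
P(N ≤ 4) = Σ_{j=0}^{4} e^(−μ) μ^j/j! ≈ 0.6678.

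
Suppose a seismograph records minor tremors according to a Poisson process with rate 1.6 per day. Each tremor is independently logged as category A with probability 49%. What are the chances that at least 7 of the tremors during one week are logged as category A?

Thinning: the tremors that are logged as category A themselves form a Poisson process with rate 0.49 × 1.6 = 0.784 per day.
Over the interval, μ = 0.784 × 7 = 5.488 (a week = 7 days).
P(N ≥ 7) = 1 − P(N ≤ 6) ≈ 0.3121.

0.3121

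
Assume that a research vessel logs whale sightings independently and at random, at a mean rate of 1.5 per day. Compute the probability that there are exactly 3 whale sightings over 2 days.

0.2240

Over the interval, μ = 1.5 × 2 = 3 (2 days).
P(N = 3) = e^(−μ) μ^3/3! = e^(−3) · 3^3/6 ≈ 0.2240.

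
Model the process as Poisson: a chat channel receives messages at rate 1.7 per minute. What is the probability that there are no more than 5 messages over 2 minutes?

Over the interval, μ = 1.7 × 2 = 3.4 (2 minutes).
P(N ≤ 5) = Σ_{j=0}^{5} e^(−μ) μ^j/j! ≈ 0.8705.

0.8705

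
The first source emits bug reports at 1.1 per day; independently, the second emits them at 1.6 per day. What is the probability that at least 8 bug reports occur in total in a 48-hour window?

0.1783

Independent Poisson processes superpose: combined rate λ = 1.1 + 1.6 = 2.7 per day.
Over the interval, μ = 2.7 × 2 = 5.4 (a 48-hour window = 2 days).
P(N ≥ 8) = 1 − P(N ≤ 7) ≈ 0.1783.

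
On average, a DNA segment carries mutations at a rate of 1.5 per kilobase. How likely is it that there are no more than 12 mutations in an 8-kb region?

0.5760

Over the interval, μ = 1.5 × 8 = 12 (an 8-kb region = 8 kilobases).
P(N ≤ 12) = Σ_{j=0}^{12} e^(−μ) μ^j/j! ≈ 0.5760.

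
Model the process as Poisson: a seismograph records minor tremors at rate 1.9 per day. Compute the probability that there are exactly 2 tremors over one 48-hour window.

Over the interval, μ = 1.9 × 2 = 3.8 (a 48-hour window = 2 days).
P(N = 2) = e^(−μ) μ^2/2! = e^(−3.8) · 3.8^2/2 ≈ 0.1615.

0.1615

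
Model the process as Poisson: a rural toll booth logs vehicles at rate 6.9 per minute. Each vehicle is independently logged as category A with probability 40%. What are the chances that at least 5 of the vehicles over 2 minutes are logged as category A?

Thinning: the vehicles that are logged as category A themselves form a Poisson process with rate 0.4 × 6.9 = 2.76 per minute.
Over the interval, μ = 2.76 × 2 = 5.52 (2 minutes).
P(N ≥ 5) = 1 − P(N ≤ 4) ≈ 0.6456.

0.6456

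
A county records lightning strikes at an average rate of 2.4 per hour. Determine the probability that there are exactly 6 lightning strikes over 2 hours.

Over the interval, μ = 2.4 × 2 = 4.8 (2 hours).
P(N = 6) = e^(−μ) μ^6/6! = e^(−4.8) · 4.8^6/720 ≈ 0.1398.

0.1398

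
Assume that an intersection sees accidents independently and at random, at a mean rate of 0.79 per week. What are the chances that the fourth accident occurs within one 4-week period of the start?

Over the interval, μ = 0.79 × 4 = 3.16 (a 4-week period = 4 weeks).
The fourth arrival falls in the interval iff at least 4 events occur there: P(S_4 ≤ t) = P(N ≥ 4) = 1 − P(N ≤ 3) ≈ 0.3886.

0.3886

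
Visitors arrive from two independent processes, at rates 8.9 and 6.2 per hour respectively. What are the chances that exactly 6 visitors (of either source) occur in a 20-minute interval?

0.1472

Independent Poisson processes superpose: combined rate λ = 8.9 + 6.2 = 15.1 per hour.
Over the interval, μ = 15.1 × 1/3 ≈ 5.03333 (a 20-minute interval = 1/3 hours).
P(N = 6) = e^(−5.03333) · 5.03333^6/6! ≈ 0.1472.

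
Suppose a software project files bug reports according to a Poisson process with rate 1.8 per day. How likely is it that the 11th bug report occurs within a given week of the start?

0.7124

Over the interval, μ = 1.8 × 7 = 12.6 (a week = 7 days).
The 11th arrival falls in the interval iff at least 11 events occur there: P(S_11 ≤ t) = P(N ≥ 11) = 1 − P(N ≤ 10) ≈ 0.7124.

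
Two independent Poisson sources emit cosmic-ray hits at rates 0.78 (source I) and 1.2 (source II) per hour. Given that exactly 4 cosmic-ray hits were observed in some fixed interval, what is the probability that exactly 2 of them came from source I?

Given the total, each event is independently from source I with probability p = λ_I/(λ_I+λ_II) = 0.78/1.98 ≈ 0.3939.
So K ~ Binomial(4, 0.78/1.98): P(K = 2) = C(4,2) · (0.78/1.98)^2 · (1.2/1.98)^2 ≈ 0.3420.

0.3420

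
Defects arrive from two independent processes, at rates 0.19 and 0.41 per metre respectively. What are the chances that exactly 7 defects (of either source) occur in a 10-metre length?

0.1377

Independent Poisson processes superpose: combined rate λ = 0.19 + 0.41 = 0.6 per metre.
Over the interval, μ = 0.6 × 10 = 6 (a 10-metre length = 10 metres).
P(N = 7) = e^(−6) · 6^7/7! ≈ 0.1377.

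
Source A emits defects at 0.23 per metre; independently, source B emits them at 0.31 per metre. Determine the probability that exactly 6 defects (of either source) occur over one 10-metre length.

0.1555

Independent Poisson processes superpose: combined rate λ = 0.23 + 0.31 = 0.54 per metre.
Over the interval, μ = 0.54 × 10 = 5.4 (a 10-metre length = 10 metres).
P(N = 6) = e^(−5.4) · 5.4^6/6! ≈ 0.1555.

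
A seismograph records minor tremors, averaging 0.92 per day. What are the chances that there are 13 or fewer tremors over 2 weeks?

0.5862

Over the interval, μ = 0.92 × 14 = 12.88 (2 weeks = 14 days).
P(N ≤ 13) = Σ_{j=0}^{13} e^(−μ) μ^j/j! ≈ 0.5862.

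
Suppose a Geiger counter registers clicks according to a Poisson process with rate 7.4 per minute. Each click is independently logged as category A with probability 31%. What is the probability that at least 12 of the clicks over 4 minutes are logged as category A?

Thinning: the clicks that are logged as category A themselves form a Poisson process with rate 0.31 × 7.4 = 2.294 per minute.
Over the interval, μ = 2.294 × 4 = 9.176 (4 minutes).
P(N ≥ 12) = 1 − P(N ≤ 11) ≈ 0.2144.

0.2144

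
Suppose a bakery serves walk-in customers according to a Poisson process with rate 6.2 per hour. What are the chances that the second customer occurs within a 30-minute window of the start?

Over the interval, μ = 6.2 × 0.5 = 3.1 (a 30-minute window = 0.5 hours).
The second arrival falls in the interval iff at least 2 events occur there: P(S_2 ≤ t) = P(N ≥ 2) = 1 − P(N ≤ 1) ≈ 0.8153.

0.8153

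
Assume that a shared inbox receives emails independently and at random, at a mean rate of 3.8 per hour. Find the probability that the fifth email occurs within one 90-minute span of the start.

Over the interval, μ = 3.8 × 1.5 = 5.7 (a 90-minute span = 1.5 hours).
The fifth arrival falls in the interval iff at least 5 events occur there: P(S_5 ≤ t) = P(N ≥ 5) = 1 − P(N ≤ 4) ≈ 0.6728.

0.6728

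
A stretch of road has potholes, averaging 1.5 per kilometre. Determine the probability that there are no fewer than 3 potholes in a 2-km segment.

0.5768

Over the interval, μ = 1.5 × 2 = 3 (a 2-km segment = 2 kilometres).
P(N ≥ 3) = 1 − P(N ≤ 2) = 1 − Σ_{j=0}^{2} e^(−μ) μ^j/j! ≈ 0.5768.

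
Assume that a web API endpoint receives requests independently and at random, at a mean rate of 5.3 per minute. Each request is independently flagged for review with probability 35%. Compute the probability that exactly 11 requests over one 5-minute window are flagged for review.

0.1026

Thinning: the requests that are flagged for review themselves form a Poisson process with rate 0.35 × 5.3 = 1.855 per minute.
Over the interval, μ = 1.855 × 5 = 9.275 (a 5-minute window = 5 minutes).
P(N = 11) = e^(−9.275) · 9.275^11/11! ≈ 0.1026.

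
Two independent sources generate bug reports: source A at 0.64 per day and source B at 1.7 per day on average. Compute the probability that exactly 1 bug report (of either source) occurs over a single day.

0.2254

Independent Poisson processes superpose: combined rate λ = 0.64 + 1.7 = 2.34 per day.
So μ = 2.34.
P(N = 1) = e^(−2.34) · 2.34^1/1! ≈ 0.2254.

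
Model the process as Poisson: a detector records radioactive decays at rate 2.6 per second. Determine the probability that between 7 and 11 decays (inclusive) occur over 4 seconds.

0.5436

Over the interval, μ = 2.6 × 4 = 10.4 (4 seconds).
P(7 ≤ N ≤ 11) = Σ_{j=7}^{11} e^(−10.4) · 10.4^j/j! ≈ 0.5436.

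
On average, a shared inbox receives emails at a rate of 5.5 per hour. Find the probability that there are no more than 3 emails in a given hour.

0.2017

With mean μ = 5.5 per hour,
P(N ≤ 3) = Σ_{j=0}^{3} e^(−μ) μ^j/j! ≈ 0.2017.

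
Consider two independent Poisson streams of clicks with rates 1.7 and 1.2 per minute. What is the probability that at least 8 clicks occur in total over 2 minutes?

0.2290

Independent Poisson processes superpose: combined rate λ = 1.7 + 1.2 = 2.9 per minute.
Over the interval, μ = 2.9 × 2 = 5.8 (2 minutes).
P(N ≥ 8) = 1 − P(N ≤ 7) ≈ 0.2290.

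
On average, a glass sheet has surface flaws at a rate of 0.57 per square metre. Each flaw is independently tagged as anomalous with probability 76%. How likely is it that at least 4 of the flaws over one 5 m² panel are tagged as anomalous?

Thinning: the flaws that are tagged as anomalous themselves form a Poisson process with rate 0.76 × 0.57 = 0.4332 per square metre.
Over the interval, μ = 0.4332 × 5 = 2.166 (a 5 m² panel = 5 square metres).
P(N ≥ 4) = 1 − P(N ≤ 3) ≈ 0.1740.

0.1740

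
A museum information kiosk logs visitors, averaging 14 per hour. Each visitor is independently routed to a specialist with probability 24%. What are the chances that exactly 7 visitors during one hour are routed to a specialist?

0.0333

Thinning: the visitors that are routed to a specialist themselves form a Poisson process with rate 0.24 × 14 = 3.36 per hour.
So μ = 3.36.
P(N = 7) = e^(−3.36) · 3.36^7/7! ≈ 0.0333.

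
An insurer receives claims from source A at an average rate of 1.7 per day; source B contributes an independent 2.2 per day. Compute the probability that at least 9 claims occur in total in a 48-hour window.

Independent Poisson processes superpose: combined rate λ = 1.7 + 2.2 = 3.9 per day.
Over the interval, μ = 3.9 × 2 = 7.8 (a 48-hour window = 2 days).
P(N ≥ 9) = 1 − P(N ≤ 8) ≈ 0.3796.

0.3796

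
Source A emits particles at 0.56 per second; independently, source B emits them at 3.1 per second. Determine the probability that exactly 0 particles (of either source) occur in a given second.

Independent Poisson processes superpose: combined rate λ = 0.56 + 3.1 = 3.66 per second.
So μ = 3.66.
P(N = 0) = e^(−3.66) · 3.66^0/0! ≈ 0.0257.

0.0257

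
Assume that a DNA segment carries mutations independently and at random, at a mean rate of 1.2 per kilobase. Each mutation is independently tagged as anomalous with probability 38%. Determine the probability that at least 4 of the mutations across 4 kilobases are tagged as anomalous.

Thinning: the mutations that are tagged as anomalous themselves form a Poisson process with rate 0.38 × 1.2 = 0.456 per kilobase.
Over the interval, μ = 0.456 × 4 = 1.824 (4 kilobases).
P(N ≥ 4) = 1 − P(N ≤ 3) ≈ 0.1126.

0.1126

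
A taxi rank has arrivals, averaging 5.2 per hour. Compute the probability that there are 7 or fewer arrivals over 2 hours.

Over the interval, μ = 5.2 × 2 = 10.4 (2 hours).
P(N ≤ 7) = Σ_{j=0}^{7} e^(−μ) μ^j/j! ≈ 0.1863.

0.1863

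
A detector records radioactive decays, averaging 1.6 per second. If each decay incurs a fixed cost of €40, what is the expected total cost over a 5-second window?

€320

E[N] = 1.6 × 5 = 8 (a 5-second window = 5 seconds); E[cost] = 8 × €40 = €320.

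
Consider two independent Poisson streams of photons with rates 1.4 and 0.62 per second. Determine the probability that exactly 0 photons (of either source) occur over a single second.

0.1327

Independent Poisson processes superpose: combined rate λ = 1.4 + 0.62 = 2.02 per second.
So μ = 2.02.
P(N = 0) = e^(−2.02) · 2.02^0/0! ≈ 0.1327.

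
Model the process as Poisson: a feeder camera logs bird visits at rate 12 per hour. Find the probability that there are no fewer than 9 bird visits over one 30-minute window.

0.1528

Over the interval, μ = 12 × 0.5 = 6 (a 30-minute window = 0.5 hours).
P(N ≥ 9) = 1 − P(N ≤ 8) = 1 − Σ_{j=0}^{8} e^(−μ) μ^j/j! ≈ 0.1528.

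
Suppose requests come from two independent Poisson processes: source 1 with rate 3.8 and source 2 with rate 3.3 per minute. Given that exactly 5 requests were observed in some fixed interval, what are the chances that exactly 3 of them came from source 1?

Given the total, each event is independently from source 1 with probability p = λ_1/(λ_1+λ_2) = 3.8/7.1 ≈ 0.5352.
So K ~ Binomial(5, 3.8/7.1): P(K = 3) = C(5,3) · (3.8/7.1)^3 · (3.3/7.1)^2 ≈ 0.3312.

0.3312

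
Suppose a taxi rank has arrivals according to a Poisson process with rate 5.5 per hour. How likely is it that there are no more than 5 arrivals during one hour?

0.5289

With mean μ = 5.5 per hour,
P(N ≤ 5) = Σ_{j=0}^{5} e^(−μ) μ^j/j! ≈ 0.5289.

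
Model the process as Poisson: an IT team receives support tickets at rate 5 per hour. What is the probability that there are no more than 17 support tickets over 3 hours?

0.7489

Over the interval, μ = 5 × 3 = 15 (3 hours).
P(N ≤ 17) = Σ_{j=0}^{17} e^(−μ) μ^j/j! ≈ 0.7489.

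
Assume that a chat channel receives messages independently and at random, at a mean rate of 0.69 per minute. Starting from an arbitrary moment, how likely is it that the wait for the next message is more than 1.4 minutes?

0.3806

The wait for the next event is exponential with rate λ = 0.69 per minute.
P(T > 1.4) = e^(−λt) = e^(−0.69 × 1.4) = e^(−0.966) ≈ 0.3806.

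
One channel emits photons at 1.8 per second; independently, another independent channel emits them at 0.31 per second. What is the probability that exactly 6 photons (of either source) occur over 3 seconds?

0.1592

Independent Poisson processes superpose: combined rate λ = 1.8 + 0.31 = 2.11 per second.
Over the interval, μ = 2.11 × 3 = 6.33 (3 seconds).
P(N = 6) = e^(−6.33) · 6.33^6/6! ≈ 0.1592.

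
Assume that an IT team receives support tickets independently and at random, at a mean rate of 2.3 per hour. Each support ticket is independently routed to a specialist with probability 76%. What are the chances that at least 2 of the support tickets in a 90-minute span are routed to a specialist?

Thinning: the support tickets that are routed to a specialist themselves form a Poisson process with rate 0.76 × 2.3 = 1.748 per hour.
Over the interval, μ = 1.748 × 1.5 = 2.622 (a 90-minute span = 1.5 hours).
P(N ≥ 2) = 1 − P(N ≤ 1) ≈ 0.7368.

0.7368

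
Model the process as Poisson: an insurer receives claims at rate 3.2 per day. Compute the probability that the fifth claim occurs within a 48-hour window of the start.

0.7649

Over the interval, μ = 3.2 × 2 = 6.4 (a 48-hour window = 2 days).
The fifth arrival falls in the interval iff at least 5 events occur there: P(S_5 ≤ t) = P(N ≥ 5) = 1 − P(N ≤ 4) ≈ 0.7649.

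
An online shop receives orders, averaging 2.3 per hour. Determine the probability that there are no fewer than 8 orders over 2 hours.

Over the interval, μ = 2.3 × 2 = 4.6 (2 hours).
P(N ≥ 8) = 1 − P(N ≤ 7) = 1 − Σ_{j=0}^{7} e^(−μ) μ^j/j! ≈ 0.0951.

0.0951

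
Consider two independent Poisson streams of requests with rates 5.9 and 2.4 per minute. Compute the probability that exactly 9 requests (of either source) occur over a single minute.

0.1280

Independent Poisson processes superpose: combined rate λ = 5.9 + 2.4 = 8.3 per minute.
So μ = 8.3.
P(N = 9) = e^(−8.3) · 8.3^9/9! ≈ 0.1280.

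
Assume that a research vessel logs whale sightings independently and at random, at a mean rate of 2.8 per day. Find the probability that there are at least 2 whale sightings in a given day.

0.7689

With mean μ = 2.8 per day,
P(N ≥ 2) = 1 − P(N ≤ 1) = 1 − Σ_{j=0}^{1} e^(−μ) μ^j/j! ≈ 0.7689.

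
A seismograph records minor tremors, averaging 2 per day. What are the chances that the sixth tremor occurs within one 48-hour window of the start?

0.2149

Over the interval, μ = 2 × 2 = 4 (a 48-hour window = 2 days).
The sixth arrival falls in the interval iff at least 6 events occur there: P(S_6 ≤ t) = P(N ≥ 6) = 1 − P(N ≤ 5) ≈ 0.2149.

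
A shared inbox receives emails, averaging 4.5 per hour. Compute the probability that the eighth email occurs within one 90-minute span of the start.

Over the interval, μ = 4.5 × 1.5 = 6.75 (a 90-minute span = 1.5 hours).
The eighth arrival falls in the interval iff at least 8 events occur there: P(S_8 ≤ t) = P(N ≥ 8) = 1 − P(N ≤ 7) ≈ 0.3641.

0.3641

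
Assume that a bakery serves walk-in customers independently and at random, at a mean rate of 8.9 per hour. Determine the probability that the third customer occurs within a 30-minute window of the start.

0.8207

Over the interval, μ = 8.9 × 0.5 = 4.45 (a 30-minute window = 0.5 hours).
The third arrival falls in the interval iff at least 3 events occur there: P(S_3 ≤ t) = P(N ≥ 3) = 1 − P(N ≤ 2) ≈ 0.8207.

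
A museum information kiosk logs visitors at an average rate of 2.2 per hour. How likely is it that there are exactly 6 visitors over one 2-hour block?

Over the interval, μ = 2.2 × 2 = 4.4 (a 2-hour block = 2 hours).
P(N = 6) = e^(−μ) μ^6/6! = e^(−4.4) · 4.4^6/720 ≈ 0.1237.

0.1237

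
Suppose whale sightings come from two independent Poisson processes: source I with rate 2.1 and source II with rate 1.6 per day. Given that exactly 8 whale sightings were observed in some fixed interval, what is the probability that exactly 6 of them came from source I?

0.1750

Given the total, each event is independently from source I with probability p = λ_I/(λ_I+λ_II) = 2.1/3.7 ≈ 0.5676.
So K ~ Binomial(8, 2.1/3.7): P(K = 6) = C(8,6) · (2.1/3.7)^6 · (1.6/3.7)^2 ≈ 0.1750.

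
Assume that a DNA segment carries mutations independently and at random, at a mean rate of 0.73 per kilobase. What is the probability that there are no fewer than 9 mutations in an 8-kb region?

Over the interval, μ = 0.73 × 8 = 5.84 (an 8-kb region = 8 kilobases).
P(N ≥ 9) = 1 − P(N ≤ 8) = 1 − Σ_{j=0}^{8} e^(−μ) μ^j/j! ≈ 0.1367.

0.1367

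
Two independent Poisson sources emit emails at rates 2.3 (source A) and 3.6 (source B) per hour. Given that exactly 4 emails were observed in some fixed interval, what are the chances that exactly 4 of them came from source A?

0.0231

Given the total, each event is independently from source A with probability p = λ_A/(λ_A+λ_B) = 2.3/5.9 ≈ 0.3898.
So K ~ Binomial(4, 2.3/5.9): P(K = 4) = C(4,4) · (2.3/5.9)^4 · (3.6/5.9)^0 ≈ 0.0231.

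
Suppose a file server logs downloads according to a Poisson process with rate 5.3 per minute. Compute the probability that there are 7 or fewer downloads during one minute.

0.8335

With mean μ = 5.3 per minute,
P(N ≤ 7) = Σ_{j=0}^{7} e^(−μ) μ^j/j! ≈ 0.8335.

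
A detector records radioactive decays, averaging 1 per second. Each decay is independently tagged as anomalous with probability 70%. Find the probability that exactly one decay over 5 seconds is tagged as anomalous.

0.1057

Thinning: the decays that are tagged as anomalous themselves form a Poisson process with rate 0.7 × 1 = 0.7 per second.
Over the interval, μ = 0.7 × 5 = 3.5 (5 seconds).
P(N = 1) = e^(−3.5) · 3.5^1/1! ≈ 0.1057.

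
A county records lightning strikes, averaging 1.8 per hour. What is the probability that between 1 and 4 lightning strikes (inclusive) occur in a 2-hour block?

0.6791

Over the interval, μ = 1.8 × 2 = 3.6 (a 2-hour block = 2 hours).
P(1 ≤ N ≤ 4) = Σ_{j=1}^{4} e^(−3.6) · 3.6^j/j! ≈ 0.6791.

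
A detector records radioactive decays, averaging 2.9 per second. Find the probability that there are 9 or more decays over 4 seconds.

Over the interval, μ = 2.9 × 4 = 11.6 (4 seconds).
P(N ≥ 9) = 1 − P(N ≤ 8) = 1 − Σ_{j=0}^{8} e^(−μ) μ^j/j! ≈ 0.8170.

0.8170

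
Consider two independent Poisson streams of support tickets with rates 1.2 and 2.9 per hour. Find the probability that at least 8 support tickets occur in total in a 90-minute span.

0.2769

Independent Poisson processes superpose: combined rate λ = 1.2 + 2.9 = 4.1 per hour.
Over the interval, μ = 4.1 × 1.5 = 6.15 (a 90-minute span = 1.5 hours).
P(N ≥ 8) = 1 − P(N ≤ 7) ≈ 0.2769.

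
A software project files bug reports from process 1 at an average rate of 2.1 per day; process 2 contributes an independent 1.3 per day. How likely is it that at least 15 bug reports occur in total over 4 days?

Independent Poisson processes superpose: combined rate λ = 2.1 + 1.3 = 3.4 per day.
Over the interval, μ = 3.4 × 4 = 13.6 (4 days).
P(N ≥ 15) = 1 − P(N ≤ 14) ≈ 0.3872.

0.3872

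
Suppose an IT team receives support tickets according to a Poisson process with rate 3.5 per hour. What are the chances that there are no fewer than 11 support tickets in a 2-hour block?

Over the interval, μ = 3.5 × 2 = 7 (a 2-hour block = 2 hours).
P(N ≥ 11) = 1 − P(N ≤ 10) = 1 − Σ_{j=0}^{10} e^(−μ) μ^j/j! ≈ 0.0985.

0.0985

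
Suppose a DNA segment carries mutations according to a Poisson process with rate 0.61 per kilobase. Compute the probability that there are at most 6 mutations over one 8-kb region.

0.7795

Over the interval, μ = 0.61 × 8 = 4.88 (an 8-kb region = 8 kilobases).
P(N ≤ 6) = Σ_{j=0}^{6} e^(−μ) μ^j/j! ≈ 0.7795.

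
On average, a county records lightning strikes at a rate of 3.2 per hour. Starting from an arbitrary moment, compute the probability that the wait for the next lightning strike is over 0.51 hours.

The wait for the next event is exponential with rate λ = 3.2 per hour.
P(T > 0.51) = e^(−λt) = e^(−3.2 × 0.51) = e^(−1.632) ≈ 0.1955.

0.1955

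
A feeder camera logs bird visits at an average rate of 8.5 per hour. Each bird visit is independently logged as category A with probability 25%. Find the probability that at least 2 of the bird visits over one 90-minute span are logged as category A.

0.8272

Thinning: the bird visits that are logged as category A themselves form a Poisson process with rate 0.25 × 8.5 = 2.125 per hour.
Over the interval, μ = 2.125 × 1.5 = 3.1875 (a 90-minute span = 1.5 hours).
P(N ≥ 2) = 1 − P(N ≤ 1) ≈ 0.8272.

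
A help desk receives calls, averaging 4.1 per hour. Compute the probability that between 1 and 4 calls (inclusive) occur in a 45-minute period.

Over the interval, μ = 4.1 × 0.75 = 3.075 (a 45-minute period = 0.75 hours).
P(1 ≤ N ≤ 4) = Σ_{j=1}^{4} e^(−3.075) · 3.075^j/j! ≈ 0.7563.

0.7563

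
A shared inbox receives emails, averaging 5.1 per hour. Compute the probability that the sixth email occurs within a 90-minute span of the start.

0.7746

Over the interval, μ = 5.1 × 1.5 = 7.65 (a 90-minute span = 1.5 hours).
The sixth arrival falls in the interval iff at least 6 events occur there: P(S_6 ≤ t) = P(N ≥ 6) = 1 − P(N ≤ 5) ≈ 0.7746.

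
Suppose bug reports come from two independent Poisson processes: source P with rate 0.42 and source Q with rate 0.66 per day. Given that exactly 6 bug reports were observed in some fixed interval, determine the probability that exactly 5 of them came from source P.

Given the total, each event is independently from source P with probability p = λ_P/(λ_P+λ_Q) = 0.42/1.08 ≈ 0.3889.
So K ~ Binomial(6, 0.42/1.08): P(K = 5) = C(6,5) · (0.42/1.08)^5 · (0.66/1.08)^1 ≈ 0.0326.

0.0326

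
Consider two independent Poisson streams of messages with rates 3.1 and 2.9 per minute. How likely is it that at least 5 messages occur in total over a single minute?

Independent Poisson processes superpose: combined rate λ = 3.1 + 2.9 = 6 per minute.
So μ = 6.
P(N ≥ 5) = 1 − P(N ≤ 4) ≈ 0.7149.

0.7149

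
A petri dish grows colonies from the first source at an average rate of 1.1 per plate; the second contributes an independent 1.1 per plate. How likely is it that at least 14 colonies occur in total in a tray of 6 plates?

Independent Poisson processes superpose: combined rate λ = 1.1 + 1.1 = 2.2 per plate.
Over the interval, μ = 2.2 × 6 = 13.2 (a tray of 6 plates = 6 plates).
P(N ≥ 14) = 1 − P(N ≤ 13) ≈ 0.4489.

0.4489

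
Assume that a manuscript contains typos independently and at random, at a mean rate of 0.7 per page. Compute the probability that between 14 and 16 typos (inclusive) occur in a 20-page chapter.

Over the interval, μ = 0.7 × 20 = 14 (a 20-page chapter = 20 pages).
P(14 ≤ N ≤ 16) = Σ_{j=14}^{16} e^(−14) · 14^j/j! ≈ 0.2915.

0.2915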